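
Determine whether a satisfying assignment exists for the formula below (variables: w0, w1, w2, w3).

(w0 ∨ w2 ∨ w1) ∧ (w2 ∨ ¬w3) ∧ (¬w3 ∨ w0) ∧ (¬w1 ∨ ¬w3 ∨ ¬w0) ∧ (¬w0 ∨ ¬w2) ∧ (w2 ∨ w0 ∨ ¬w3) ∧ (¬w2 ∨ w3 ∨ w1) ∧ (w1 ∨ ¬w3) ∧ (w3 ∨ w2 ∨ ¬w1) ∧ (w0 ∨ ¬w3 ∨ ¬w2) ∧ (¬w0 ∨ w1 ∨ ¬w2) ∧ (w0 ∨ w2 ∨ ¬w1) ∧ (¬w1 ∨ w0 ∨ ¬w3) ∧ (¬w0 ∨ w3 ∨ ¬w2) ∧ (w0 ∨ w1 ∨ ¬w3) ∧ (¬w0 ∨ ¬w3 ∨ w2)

Try w2 = True.
Unit clause (¬w0) forces w0 = False.
Unit clause (¬w3) forces w3 = False.
Unit clause (w1) forces w1 = True.
All clauses are satisfied.
A satisfying assignment: w0 ↦ False; w1 ↦ True; w2 ↦ True; w3 ↦ False.

Satisfiable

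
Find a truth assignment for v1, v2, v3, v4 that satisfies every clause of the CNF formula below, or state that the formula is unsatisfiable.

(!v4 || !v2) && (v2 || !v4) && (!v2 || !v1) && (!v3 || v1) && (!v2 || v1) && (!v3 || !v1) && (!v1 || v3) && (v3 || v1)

UNSATISFIABLE

Branch on v4: set v4 = false.
Branch on v2: set v2 = false.
Branch on v3: set v3 = false.
(!v1) alone gives v1 = false.
That conflicts with the unit clause (v1).
Backtrack on v3: now try v3 = true.
(v1) alone gives v1 = true.
That conflicts with the unit clause (!v1).
Both values of v3 lead to a conflict.
Backtrack on v2: now try v2 = true.
(!v1) alone gives v1 = false.
That conflicts with the unit clause (v1).
Both values of v2 lead to a conflict.
Backtrack on v4: now try v4 = true.
(!v2) alone gives v2 = false.
That conflicts with the unit clause (v2).
Both values of v4 lead to a conflict.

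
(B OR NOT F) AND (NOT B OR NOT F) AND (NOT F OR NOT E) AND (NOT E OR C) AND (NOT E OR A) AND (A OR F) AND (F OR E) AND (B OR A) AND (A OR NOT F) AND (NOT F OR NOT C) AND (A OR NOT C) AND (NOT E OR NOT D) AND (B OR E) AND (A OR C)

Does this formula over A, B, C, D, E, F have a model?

Case B = true:
From the singleton clause (NOT F), F = false.
From the singleton clause (A), A = true.
From the singleton clause (E), E = true.
From the singleton clause (C), C = true.
From the singleton clause (NOT D), D = false.
All clauses are satisfied.
A satisfying assignment: A ↦ true, B ↦ true, C ↦ true, D ↦ false, E ↦ true, F ↦ false.

Yes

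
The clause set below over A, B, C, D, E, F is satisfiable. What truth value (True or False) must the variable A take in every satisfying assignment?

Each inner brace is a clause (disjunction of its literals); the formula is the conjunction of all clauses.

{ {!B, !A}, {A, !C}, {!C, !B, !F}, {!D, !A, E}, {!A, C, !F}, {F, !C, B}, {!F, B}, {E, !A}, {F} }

False

Suppose A = true.
From the singleton clause (!B), B = false.
From the singleton clause (!F), F = false.
But (F) is also a unit clause — contradiction.
So every satisfying assignment has A = False.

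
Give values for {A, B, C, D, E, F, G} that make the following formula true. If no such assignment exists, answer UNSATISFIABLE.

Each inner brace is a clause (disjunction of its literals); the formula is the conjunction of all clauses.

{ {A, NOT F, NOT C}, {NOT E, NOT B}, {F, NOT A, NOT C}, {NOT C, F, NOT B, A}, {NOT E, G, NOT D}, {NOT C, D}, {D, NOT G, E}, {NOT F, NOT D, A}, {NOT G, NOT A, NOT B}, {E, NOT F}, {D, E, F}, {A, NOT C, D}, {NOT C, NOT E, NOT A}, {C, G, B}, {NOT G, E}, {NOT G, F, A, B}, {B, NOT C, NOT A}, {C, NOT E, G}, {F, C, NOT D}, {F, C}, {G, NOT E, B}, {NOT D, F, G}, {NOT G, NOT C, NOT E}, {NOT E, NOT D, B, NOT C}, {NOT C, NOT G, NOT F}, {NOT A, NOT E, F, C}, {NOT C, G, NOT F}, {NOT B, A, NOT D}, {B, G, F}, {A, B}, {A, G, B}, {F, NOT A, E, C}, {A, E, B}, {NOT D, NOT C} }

A=true,  B=false,  C=false,  D=true,  E=true,  F=true,  G=true

Try E = true.
From the singleton clause (NOT B), B = false.
From the singleton clause (G), G = true.
From the singleton clause (NOT C), C = false.
From the singleton clause (F), F = true.
From the singleton clause (A), A = true.
Every clause is now satisfied; D is unconstrained.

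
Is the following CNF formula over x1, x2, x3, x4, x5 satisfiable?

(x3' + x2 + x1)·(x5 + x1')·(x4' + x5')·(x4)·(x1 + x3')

From the singleton clause (x4), x4 = 1.
From the singleton clause (x5'), x5 = 0.
From the singleton clause (x1'), x1 = 0.
From the singleton clause (x3'), x3 = 0.
No clause remains; x2 is free.
A satisfying assignment: x1 ↦ 0, x2 ↦ 1, x3 ↦ 0, x4 ↦ 1, x5 ↦ 0.

Satisfiable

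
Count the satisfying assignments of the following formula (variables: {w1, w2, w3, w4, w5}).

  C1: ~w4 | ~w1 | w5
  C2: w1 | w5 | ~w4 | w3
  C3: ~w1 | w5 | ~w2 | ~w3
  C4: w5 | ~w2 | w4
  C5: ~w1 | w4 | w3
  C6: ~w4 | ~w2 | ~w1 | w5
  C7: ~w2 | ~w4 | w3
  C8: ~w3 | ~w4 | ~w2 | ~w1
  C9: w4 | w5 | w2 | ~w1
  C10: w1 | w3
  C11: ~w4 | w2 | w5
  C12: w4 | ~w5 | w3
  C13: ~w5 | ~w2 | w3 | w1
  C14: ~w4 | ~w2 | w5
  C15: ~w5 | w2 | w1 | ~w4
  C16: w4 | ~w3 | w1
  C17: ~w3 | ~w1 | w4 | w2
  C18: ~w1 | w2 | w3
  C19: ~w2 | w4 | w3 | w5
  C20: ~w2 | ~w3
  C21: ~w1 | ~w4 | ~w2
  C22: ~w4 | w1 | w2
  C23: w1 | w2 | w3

There are 2^5 = 32 truth assignments over (w1, w2, w3, w4, w5).
Split on w4. With w4 = 1, the clauses containing w4 are satisfied and ~w4 drops from the rest; 1 of the 2^4 = 16 assignments to the other variables satisfy what remains.
With w4 = 0, by the same count on the reduced clause set, 0 assignments work.
(One model: w1=T, w2=F, w3=T, w4=T, w5=T.)
Total: 1 + 0 = 1.

1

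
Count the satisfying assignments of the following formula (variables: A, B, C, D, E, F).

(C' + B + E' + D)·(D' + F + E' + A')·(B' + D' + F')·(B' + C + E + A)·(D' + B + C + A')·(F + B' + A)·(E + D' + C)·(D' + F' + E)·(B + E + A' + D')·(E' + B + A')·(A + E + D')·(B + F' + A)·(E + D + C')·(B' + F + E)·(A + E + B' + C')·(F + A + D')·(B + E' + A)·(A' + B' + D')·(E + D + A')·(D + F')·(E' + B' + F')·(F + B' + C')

There are 2^6 = 64 truth assignments over (A, B, C, D, E, F).
Split on C. With C = 1, the clauses containing C are satisfied and C' drops from the rest; 0 of the 2^5 = 32 assignments to the other variables satisfy what remains.
With C = 0, by the same count on the reduced clause set, 2 assignments work.
(One model: A=F, B=F, C=F, D=F, E=F, F=F.)
Total: 0 + 2 = 2.

2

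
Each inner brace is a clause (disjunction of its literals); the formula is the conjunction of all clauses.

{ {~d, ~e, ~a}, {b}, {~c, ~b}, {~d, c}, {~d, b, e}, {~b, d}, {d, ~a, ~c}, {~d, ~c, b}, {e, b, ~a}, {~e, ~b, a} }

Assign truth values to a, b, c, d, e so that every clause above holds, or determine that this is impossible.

UNSATISFIABLE

The clause (b) is unit, so b = 1.
The clause (~c) is unit, so c = 0.
The clause (~d) is unit, so d = 0.
But (d) is also a unit clause — contradiction.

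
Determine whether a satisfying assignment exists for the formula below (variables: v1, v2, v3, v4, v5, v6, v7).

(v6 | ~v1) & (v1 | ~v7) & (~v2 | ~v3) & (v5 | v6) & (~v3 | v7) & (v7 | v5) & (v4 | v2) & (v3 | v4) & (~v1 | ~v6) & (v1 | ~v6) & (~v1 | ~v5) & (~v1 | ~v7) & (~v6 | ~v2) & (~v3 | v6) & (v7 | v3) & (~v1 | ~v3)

No, unsatisfiable

Case v6 = 1:
From the singleton clause (~v1), v1 = 0.
That conflicts with the unit clause (v1).
Backtrack on v6: now try v6 = 0.
From the singleton clause (~v1), v1 = 0.
From the singleton clause (~v7), v7 = 0.
From the singleton clause (v5), v5 = 1.
From the singleton clause (~v3), v3 = 0.
That conflicts with the unit clause (v3).
Both values of v6 lead to a conflict.
No assignment satisfies every clause.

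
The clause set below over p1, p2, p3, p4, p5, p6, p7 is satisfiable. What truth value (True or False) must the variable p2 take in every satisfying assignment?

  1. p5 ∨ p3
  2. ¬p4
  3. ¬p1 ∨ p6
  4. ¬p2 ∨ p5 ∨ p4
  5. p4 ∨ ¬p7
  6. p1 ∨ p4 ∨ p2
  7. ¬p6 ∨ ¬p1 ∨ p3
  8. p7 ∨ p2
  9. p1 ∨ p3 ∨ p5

Suppose p2 = False.
Unit clause (¬p4) forces p4 = False.
Unit clause (¬p7) forces p7 = False.
Now (p7) is unsatisfied and unit — conflict.
So every satisfying assignment has p2 = True.

True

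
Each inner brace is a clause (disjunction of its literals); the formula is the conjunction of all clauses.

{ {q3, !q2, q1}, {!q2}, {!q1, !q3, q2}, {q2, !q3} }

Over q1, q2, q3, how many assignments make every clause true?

There are 2^3 = 8 truth assignments over (q1, q2, q3).
Check each against the 4 clauses (columns in the order q1, q2, q3):
  F F F  ✓ satisfies all
  F F T  ✗ fails (q2 || !q3)
  F T F  ✗ fails (q3 || !q2 || q1)
  F T T  ✗ fails (!q2)
  T F F  ✓ satisfies all
  T F T  ✗ fails (!q1 || !q3 || q2)
  T T F  ✗ fails (!q2)
  T T T  ✗ fails (!q2)
2 of the 8 rows are models.

2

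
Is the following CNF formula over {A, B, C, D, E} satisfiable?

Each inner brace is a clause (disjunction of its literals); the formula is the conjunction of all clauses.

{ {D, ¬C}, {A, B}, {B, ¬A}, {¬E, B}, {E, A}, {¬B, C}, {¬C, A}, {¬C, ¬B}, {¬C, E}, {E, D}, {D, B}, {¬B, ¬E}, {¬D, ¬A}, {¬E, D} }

No, unsatisfiable

Suppose D = True.
(¬A) alone gives A = False.
(B) alone gives B = True.
(E) alone gives E = True.
But (¬E) is also a unit clause — contradiction.
That branch fails; take D = False instead.
(¬C) alone gives C = False.
(¬B) alone gives B = False.
But (B) is also a unit clause — contradiction.
Neither D = True nor D = False works.
No assignment satisfies every clause.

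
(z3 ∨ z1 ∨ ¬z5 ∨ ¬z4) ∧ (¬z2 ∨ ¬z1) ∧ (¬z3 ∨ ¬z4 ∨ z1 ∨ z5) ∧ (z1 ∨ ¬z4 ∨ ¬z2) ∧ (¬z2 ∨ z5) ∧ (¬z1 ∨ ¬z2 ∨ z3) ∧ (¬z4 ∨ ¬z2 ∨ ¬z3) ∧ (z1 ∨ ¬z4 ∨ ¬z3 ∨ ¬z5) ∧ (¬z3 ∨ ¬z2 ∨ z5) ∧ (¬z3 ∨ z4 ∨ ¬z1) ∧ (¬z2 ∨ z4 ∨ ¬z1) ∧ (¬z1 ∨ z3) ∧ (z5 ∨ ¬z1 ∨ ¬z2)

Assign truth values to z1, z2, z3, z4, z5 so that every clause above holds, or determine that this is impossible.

Suppose z2 = False.
Suppose z1 = True.
The clause (z3) is unit, so z3 = True.
The clause (z4) is unit, so z4 = True.
No clause remains; z5 is free.

z1 ↦ True,  z2 ↦ False,  z3 ↦ True,  z4 ↦ True,  z5 ↦ True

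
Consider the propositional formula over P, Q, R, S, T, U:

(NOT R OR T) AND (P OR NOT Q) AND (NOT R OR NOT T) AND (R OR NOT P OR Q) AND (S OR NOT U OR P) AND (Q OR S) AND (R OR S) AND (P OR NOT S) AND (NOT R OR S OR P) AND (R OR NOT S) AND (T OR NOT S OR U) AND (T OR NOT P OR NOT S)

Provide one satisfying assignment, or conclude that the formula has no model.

Branch on R: set R = false.
(S) alone gives S = true.
That conflicts with the unit clause (NOT S).
Backtrack on R: now try R = true.
(T) alone gives T = true.
That conflicts with the unit clause (NOT T).
Either choice for R ends in contradiction.

UNSATISFIABLE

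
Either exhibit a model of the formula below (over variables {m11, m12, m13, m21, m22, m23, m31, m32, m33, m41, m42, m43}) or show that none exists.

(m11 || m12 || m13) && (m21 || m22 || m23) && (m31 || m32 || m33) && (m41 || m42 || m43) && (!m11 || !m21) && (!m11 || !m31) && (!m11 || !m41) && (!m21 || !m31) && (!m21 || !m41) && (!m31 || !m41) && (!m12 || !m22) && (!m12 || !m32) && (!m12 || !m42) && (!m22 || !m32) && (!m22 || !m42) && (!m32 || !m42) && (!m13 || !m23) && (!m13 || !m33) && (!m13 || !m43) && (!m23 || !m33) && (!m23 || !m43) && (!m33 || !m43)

Case m11 = false:
Case m12 = true:
(!m22) alone gives m22 = false.
(!m32) alone gives m32 = false.
(!m42) alone gives m42 = false.
Case m21 = true:
(!m31) alone gives m31 = false.
(m33) alone gives m33 = true.
(!m41) alone gives m41 = false.
(m43) alone gives m43 = true.
But (!m43) is also a unit clause — contradiction.
So m21 must be the other value — set m21 = false.
(m23) alone gives m23 = true.
(!m13) alone gives m13 = false.
(!m33) alone gives m33 = false.
(m31) alone gives m31 = true.
(!m41) alone gives m41 = false.
(m43) alone gives m43 = true.
But (!m43) is also a unit clause — contradiction.
Either choice for m21 ends in contradiction.
So m12 must be the other value — set m12 = false.
(m13) alone gives m13 = true.
(!m23) alone gives m23 = false.
(!m33) alone gives m33 = false.
(!m43) alone gives m43 = false.
Case m21 = true:
(!m31) alone gives m31 = false.
(m32) alone gives m32 = true.
(!m41) alone gives m41 = false.
(m42) alone gives m42 = true.
But (!m42) is also a unit clause — contradiction.
So m21 must be the other value — set m21 = false.
(m22) alone gives m22 = true.
(!m32) alone gives m32 = false.
(m31) alone gives m31 = true.
(!m41) alone gives m41 = false.
(m42) alone gives m42 = true.
But (!m42) is also a unit clause — contradiction.
Either choice for m21 ends in contradiction.
Either choice for m12 ends in contradiction.
So m11 must be the other value — set m11 = true.
(!m21) alone gives m21 = false.
(!m31) alone gives m31 = false.
(!m41) alone gives m41 = false.
Case m22 = true:
(!m12) alone gives m12 = false.
(!m32) alone gives m32 = false.
(m33) alone gives m33 = true.
(!m42) alone gives m42 = false.
(m43) alone gives m43 = true.
But (!m43) is also a unit clause — contradiction.
So m22 must be the other value — set m22 = false.
(m23) alone gives m23 = true.
(!m13) alone gives m13 = false.
(!m33) alone gives m33 = false.
(m32) alone gives m32 = true.
(!m12) alone gives m12 = false.
(!m42) alone gives m42 = false.
(m43) alone gives m43 = true.
But (!m43) is also a unit clause — contradiction.
Either choice for m22 ends in contradiction.
Either choice for m11 ends in contradiction.

UNSATISFIABLE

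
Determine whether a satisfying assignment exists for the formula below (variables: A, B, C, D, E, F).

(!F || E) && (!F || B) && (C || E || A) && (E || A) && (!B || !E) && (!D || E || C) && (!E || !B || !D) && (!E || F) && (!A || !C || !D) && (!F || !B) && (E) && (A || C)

The clause (E) is unit, so E = true.
The clause (!B) is unit, so B = false.
The clause (!F) is unit, so F = false.
But (F) is also a unit clause — contradiction.
No assignment satisfies every clause.

No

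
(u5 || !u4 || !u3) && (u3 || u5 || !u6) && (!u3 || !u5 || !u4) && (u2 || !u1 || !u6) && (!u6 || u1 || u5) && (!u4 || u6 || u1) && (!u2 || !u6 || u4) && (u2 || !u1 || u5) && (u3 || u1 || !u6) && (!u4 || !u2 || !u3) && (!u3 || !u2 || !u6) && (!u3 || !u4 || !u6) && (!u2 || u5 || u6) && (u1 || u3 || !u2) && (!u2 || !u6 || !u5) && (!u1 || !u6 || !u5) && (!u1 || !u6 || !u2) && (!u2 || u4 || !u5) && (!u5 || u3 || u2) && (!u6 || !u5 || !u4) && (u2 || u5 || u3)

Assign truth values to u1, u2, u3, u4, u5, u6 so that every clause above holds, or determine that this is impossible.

u1 ↦ false,  u2 ↦ false,  u3 ↦ true,  u4 ↦ false,  u5 ↦ true,  u6 ↦ true

Case u5 = true:
Case u3 = true:
(!u4) alone gives u4 = false.
(!u2) alone gives u2 = false.
Case u1 = false:
No clause remains; u6 is free.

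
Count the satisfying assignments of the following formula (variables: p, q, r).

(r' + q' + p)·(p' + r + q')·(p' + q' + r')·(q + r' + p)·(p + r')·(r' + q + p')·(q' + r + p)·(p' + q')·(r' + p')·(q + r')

2

There are 2^3 = 8 truth assignments over (p, q, r).
Check each against the 10 clauses (columns in the order p, q, r):
  F F F  ✓ satisfies all
  F F T  ✗ fails (q + r' + p)
  F T F  ✗ fails (q' + r + p)
  F T T  ✗ fails (r' + q' + p)
  T F F  ✓ satisfies all
  T F T  ✗ fails (r' + q + p')
  T T F  ✗ fails (p' + r + q')
  T T T  ✗ fails (p' + q' + r')
2 of the 8 rows are models.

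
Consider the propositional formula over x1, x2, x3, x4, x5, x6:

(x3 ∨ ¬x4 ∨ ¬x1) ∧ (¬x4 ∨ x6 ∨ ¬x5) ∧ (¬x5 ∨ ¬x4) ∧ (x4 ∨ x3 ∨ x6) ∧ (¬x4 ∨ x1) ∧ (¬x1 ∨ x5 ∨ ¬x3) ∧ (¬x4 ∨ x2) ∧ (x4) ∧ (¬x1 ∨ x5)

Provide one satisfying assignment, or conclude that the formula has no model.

The clause (x4) is unit, so x4 = True.
The clause (¬x5) is unit, so x5 = False.
The clause (x1) is unit, so x1 = True.
But (¬x1) is also a unit clause — contradiction.

UNSATISFIABLE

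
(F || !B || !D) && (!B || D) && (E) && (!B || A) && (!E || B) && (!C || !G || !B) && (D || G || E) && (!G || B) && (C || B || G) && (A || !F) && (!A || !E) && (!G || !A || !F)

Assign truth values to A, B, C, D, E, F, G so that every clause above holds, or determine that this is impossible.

From the singleton clause (E), E = true.
From the singleton clause (B), B = true.
From the singleton clause (D), D = true.
From the singleton clause (F), F = true.
From the singleton clause (A), A = true.
That conflicts with the unit clause (!A).

UNSATISFIABLE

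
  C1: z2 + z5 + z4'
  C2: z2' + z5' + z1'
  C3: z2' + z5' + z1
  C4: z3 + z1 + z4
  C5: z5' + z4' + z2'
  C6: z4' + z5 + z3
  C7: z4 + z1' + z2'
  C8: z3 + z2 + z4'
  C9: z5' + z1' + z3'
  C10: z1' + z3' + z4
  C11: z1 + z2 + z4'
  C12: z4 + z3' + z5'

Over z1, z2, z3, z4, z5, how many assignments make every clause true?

There are 2^5 = 32 truth assignments over (z1, z2, z3, z4, z5).
Split on z4. With z4 = 1, the clauses containing z4 are satisfied and z4' drops from the rest; 2 of the 2^4 = 16 assignments to the other variables satisfy what remains.
With z4 = 0, by the same count on the reduced clause set, 4 assignments work.
(One model: z1=F, z2=F, z3=T, z4=F, z5=F.)
Total: 2 + 4 = 6.

6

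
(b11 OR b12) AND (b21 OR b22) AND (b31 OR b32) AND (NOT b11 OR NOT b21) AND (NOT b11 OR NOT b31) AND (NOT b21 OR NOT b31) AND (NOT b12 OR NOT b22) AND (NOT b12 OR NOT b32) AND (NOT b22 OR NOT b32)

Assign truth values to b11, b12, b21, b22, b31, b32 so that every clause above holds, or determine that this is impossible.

Case b11 = true:
(NOT b21) alone gives b21 = false.
(b22) alone gives b22 = true.
(NOT b31) alone gives b31 = false.
(b32) alone gives b32 = true.
Now (NOT b32) is unsatisfied and unit — conflict.
So b11 must be the other value — set b11 = false.
(b12) alone gives b12 = true.
(NOT b22) alone gives b22 = false.
(b21) alone gives b21 = true.
(NOT b31) alone gives b31 = false.
(b32) alone gives b32 = true.
Now (NOT b32) is unsatisfied and unit — conflict.
Neither b11 = true nor b11 = false works.

UNSATISFIABLE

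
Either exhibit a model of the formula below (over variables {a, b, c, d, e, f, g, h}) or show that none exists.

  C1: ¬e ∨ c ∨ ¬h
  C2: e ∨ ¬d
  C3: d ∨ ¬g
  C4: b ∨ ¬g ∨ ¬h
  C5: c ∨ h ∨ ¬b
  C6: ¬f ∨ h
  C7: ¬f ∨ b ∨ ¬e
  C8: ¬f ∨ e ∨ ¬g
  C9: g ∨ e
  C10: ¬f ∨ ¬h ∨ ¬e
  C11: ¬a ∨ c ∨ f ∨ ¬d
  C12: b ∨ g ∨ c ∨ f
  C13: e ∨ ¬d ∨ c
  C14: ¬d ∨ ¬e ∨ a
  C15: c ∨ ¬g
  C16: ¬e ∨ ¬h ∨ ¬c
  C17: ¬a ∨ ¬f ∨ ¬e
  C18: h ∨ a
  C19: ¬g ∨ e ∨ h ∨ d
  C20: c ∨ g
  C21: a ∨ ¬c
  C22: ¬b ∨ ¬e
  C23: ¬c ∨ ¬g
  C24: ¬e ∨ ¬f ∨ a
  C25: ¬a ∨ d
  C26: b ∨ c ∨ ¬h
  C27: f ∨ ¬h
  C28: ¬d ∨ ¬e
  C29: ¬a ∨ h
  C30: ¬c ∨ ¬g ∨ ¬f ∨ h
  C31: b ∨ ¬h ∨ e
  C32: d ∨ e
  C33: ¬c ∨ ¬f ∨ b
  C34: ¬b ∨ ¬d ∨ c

Branch on e: set e = True.
The clause (¬b) is unit, so b = False.
The clause (¬f) is unit, so f = False.
The clause (¬h) is unit, so h = False.
The clause (a) is unit, so a = True.
But (¬a) is also a unit clause — contradiction.
Backtrack on e: now try e = False.
The clause (¬d) is unit, so d = False.
But (d) is also a unit clause — contradiction.
Both values of e lead to a conflict.

UNSATISFIABLE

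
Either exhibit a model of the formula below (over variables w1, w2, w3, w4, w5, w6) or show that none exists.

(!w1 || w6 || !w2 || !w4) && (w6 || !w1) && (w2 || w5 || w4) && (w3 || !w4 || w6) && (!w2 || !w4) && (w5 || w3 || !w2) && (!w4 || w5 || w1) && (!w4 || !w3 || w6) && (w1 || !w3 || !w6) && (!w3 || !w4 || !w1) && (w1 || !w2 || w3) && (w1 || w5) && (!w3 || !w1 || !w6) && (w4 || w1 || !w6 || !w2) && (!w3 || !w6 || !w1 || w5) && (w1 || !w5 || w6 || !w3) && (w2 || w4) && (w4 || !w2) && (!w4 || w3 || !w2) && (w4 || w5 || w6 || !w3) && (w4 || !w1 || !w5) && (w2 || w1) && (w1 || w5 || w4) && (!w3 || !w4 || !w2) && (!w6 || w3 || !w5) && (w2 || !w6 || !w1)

UNSATISFIABLE

Case w6 = true:
Case w2 = false:
The clause (w4) is unit, so w4 = true.
The clause (w1) is unit, so w1 = true.
But (!w1) is also a unit clause — contradiction.
So w2 must be the other value — set w2 = true.
The clause (!w4) is unit, so w4 = false.
But (w4) is also a unit clause — contradiction.
Either choice for w2 ends in contradiction.
So w6 must be the other value — set w6 = false.
The clause (!w1) is unit, so w1 = false.
The clause (w5) is unit, so w5 = true.
The clause (!w3) is unit, so w3 = false.
The clause (!w4) is unit, so w4 = false.
The clause (!w2) is unit, so w2 = false.
But (w2) is also a unit clause — contradiction.
Either choice for w6 ends in contradiction.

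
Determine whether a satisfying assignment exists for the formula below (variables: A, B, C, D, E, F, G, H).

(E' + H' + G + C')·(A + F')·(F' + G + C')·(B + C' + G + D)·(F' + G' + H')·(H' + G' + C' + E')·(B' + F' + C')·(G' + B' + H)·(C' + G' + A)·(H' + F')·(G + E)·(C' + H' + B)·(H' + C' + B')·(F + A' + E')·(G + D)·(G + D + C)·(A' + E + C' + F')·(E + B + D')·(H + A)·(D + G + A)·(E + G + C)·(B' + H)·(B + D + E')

Satisfiable

Branch on A: set A = 1.
Branch on H: set H = 0.
(B') alone gives B = 0.
Branch on G: set G = 1.
Branch on F: set F = 1.
Branch on E: set E = 0.
(C') alone gives C = 0.
(D') alone gives D = 0.
All clauses are satisfied.
A satisfying assignment: A ↦ 1; B ↦ 0; C ↦ 0; D ↦ 0; E ↦ 0; F ↦ 1; G ↦ 1; H ↦ 0.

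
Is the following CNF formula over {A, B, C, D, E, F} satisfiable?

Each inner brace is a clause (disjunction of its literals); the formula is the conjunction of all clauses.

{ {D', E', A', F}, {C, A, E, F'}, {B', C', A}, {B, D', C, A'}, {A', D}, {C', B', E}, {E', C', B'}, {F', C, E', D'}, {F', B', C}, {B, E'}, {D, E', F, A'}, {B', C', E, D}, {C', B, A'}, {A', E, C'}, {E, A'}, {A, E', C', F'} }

Suppose A = 0.
Suppose B = 1.
Unit clause (C') forces C = 0.
Unit clause (F') forces F = 0.
No clause remains; D, E are free.
A satisfying assignment: A=0; B=1; C=0; D=1; E=1; F=0.

Yes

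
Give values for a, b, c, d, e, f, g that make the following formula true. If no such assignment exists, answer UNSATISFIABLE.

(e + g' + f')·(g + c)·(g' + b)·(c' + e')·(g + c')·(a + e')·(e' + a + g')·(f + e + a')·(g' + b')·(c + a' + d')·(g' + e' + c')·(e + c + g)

Case g = 1:
(b) alone gives b = 1.
That conflicts with the unit clause (b').
So g must be the other value — set g = 0.
(c) alone gives c = 1.
That conflicts with the unit clause (c').
Both values of g lead to a conflict.

UNSATISFIABLE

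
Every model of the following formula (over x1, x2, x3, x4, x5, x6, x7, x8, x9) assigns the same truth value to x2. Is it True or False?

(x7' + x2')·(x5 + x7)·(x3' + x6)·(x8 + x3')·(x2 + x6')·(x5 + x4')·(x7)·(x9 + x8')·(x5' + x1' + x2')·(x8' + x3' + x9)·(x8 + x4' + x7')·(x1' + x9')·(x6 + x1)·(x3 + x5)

False

Suppose x2 = 1.
Unit clause (x7') forces x7 = 0.
Now (x7) is unsatisfied and unit — conflict.
So every satisfying assignment has x2 = False.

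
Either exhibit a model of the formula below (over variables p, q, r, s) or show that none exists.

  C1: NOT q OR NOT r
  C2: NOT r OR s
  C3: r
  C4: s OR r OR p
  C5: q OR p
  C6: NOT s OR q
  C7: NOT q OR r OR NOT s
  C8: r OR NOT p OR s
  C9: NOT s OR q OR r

From the singleton clause (r), r = true.
From the singleton clause (NOT q), q = false.
From the singleton clause (s), s = true.
Now (NOT s) is unsatisfied and unit — conflict.

UNSATISFIABLE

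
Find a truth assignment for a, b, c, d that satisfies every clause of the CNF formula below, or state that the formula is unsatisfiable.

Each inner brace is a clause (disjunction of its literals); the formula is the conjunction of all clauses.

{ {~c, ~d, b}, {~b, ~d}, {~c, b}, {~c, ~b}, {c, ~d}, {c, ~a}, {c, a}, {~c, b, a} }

UNSATISFIABLE

Case b = 0:
From the singleton clause (~c), c = 0.
From the singleton clause (~d), d = 0.
From the singleton clause (~a), a = 0.
Now (a) is unsatisfied and unit — conflict.
Undo b and try b = 1.
From the singleton clause (~d), d = 0.
From the singleton clause (~c), c = 0.
From the singleton clause (~a), a = 0.
Now (a) is unsatisfied and unit — conflict.
Either choice for b ends in contradiction.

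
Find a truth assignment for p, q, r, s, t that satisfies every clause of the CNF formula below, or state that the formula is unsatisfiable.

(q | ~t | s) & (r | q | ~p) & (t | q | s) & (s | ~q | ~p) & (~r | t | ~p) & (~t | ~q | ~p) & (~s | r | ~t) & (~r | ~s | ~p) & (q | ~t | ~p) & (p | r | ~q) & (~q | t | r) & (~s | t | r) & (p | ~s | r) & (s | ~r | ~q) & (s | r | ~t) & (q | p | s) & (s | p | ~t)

Suppose q = 1.
Suppose s = 1.
Suppose t = 1.
Unit clause (~p) forces p = 0.
Unit clause (r) forces r = 1.
This assignment satisfies each clause.

p ↦ 0; q ↦ 1; r ↦ 1; s ↦ 1; t ↦ 1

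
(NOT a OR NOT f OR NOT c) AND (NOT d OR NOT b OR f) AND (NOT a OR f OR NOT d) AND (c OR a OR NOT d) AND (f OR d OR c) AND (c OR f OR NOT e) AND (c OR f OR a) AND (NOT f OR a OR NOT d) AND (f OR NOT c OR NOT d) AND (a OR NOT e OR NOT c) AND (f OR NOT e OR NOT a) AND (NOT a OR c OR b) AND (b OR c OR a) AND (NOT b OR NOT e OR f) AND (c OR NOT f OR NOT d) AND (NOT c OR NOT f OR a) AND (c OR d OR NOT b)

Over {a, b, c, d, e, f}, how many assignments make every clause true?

There are 2^6 = 64 truth assignments over (a, b, c, d, e, f).
Split on e. With e = true, the clauses containing e are satisfied and NOT e drops from the rest; 0 of the 2^5 = 32 assignments to the other variables satisfy what remains.
With e = false, by the same count on the reduced clause set, 4 assignments work.
Total: 0 + 4 = 4.

4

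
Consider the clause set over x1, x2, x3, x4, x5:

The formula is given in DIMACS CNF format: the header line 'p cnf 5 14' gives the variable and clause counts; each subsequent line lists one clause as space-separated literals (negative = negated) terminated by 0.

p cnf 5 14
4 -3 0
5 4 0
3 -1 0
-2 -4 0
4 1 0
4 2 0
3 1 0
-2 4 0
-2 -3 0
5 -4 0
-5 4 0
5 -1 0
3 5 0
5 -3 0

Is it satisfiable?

Yes

Branch on x4: set x4 = True.
(¬x2) alone gives x2 = False.
(x5) alone gives x5 = True.
Branch on x3: set x3 = True.
All clauses hold; x1 can take either value.
A satisfying assignment: x1: True; x2: False; x3: True; x4: True; x5: True.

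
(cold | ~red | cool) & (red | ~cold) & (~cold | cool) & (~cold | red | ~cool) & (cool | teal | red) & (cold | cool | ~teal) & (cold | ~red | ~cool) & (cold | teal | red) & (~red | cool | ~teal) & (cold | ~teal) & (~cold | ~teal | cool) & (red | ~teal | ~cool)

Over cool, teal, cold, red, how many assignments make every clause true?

There are 2^4 = 16 truth assignments over (cool, teal, cold, red).
Check each against the 12 clauses (columns in the order cool, teal, cold, red):
  F F F F  ✗ fails (cool | teal | red)
  F F F T  ✗ fails (cold | ~red | cool)
  F F T F  ✗ fails (red | ~cold)
  F F T T  ✗ fails (~cold | cool)
  F T F F  ✗ fails (cold | cool | ~teal)
  F T F T  ✗ fails (cold | ~red | cool)
  F T T F  ✗ fails (red | ~cold)
  F T T T  ✗ fails (~cold | cool)
  T F F F  ✗ fails (cold | teal | red)
  T F F T  ✗ fails (cold | ~red | ~cool)
  T F T F  ✗ fails (red | ~cold)
  T F T T  ✓ satisfies all
  T T F F  ✗ fails (cold | ~teal)
  T T F T  ✗ fails (cold | ~red | ~cool)
  T T T F  ✗ fails (red | ~cold)
  T T T T  ✓ satisfies all
2 of the 16 rows are models.

2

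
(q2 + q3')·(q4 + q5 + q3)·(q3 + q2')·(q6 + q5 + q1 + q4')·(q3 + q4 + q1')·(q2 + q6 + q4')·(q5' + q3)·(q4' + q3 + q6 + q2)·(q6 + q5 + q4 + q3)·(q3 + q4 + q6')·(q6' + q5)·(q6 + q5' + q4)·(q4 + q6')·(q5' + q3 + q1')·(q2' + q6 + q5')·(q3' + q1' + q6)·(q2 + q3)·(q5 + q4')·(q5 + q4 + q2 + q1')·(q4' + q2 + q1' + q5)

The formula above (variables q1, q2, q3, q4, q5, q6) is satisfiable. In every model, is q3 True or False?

True

Suppose q3 = 0.
(q2') alone gives q2 = 0.
Now (q2) is unsatisfied and unit — conflict.
So every satisfying assignment has q3 = True.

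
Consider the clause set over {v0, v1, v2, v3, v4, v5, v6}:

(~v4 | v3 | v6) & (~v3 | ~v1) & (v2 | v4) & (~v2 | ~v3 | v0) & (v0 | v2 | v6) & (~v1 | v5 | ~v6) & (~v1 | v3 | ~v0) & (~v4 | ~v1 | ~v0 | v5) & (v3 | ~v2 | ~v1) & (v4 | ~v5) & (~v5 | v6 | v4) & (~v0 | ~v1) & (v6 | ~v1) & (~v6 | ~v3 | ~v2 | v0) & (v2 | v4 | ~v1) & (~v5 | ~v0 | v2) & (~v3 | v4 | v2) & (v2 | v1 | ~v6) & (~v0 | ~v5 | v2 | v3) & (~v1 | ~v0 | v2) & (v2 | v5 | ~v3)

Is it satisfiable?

Case v3 = 0:
Case v4 = 1:
The clause (v6) is unit, so v6 = 1.
Case v1 = 0:
The clause (v2) is unit, so v2 = 1.
All clauses hold; v0, v5 can take either value.
A satisfying assignment: v0 ↦ 1; v1 ↦ 0; v2 ↦ 1; v3 ↦ 0; v4 ↦ 1; v5 ↦ 0; v6 ↦ 1.

Yes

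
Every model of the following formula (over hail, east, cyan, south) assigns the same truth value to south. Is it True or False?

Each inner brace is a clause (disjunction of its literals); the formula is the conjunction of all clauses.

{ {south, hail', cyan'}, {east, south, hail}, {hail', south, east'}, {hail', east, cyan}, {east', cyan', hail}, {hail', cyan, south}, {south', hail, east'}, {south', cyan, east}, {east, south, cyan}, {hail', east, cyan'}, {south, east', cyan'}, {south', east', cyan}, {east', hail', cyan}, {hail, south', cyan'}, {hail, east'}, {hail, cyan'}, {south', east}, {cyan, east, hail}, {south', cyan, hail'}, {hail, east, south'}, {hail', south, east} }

Suppose south = 0.
Try hail = 0.
The clause (east) is unit, so east = 1.
But (east') is also a unit clause — contradiction.
That branch fails; take hail = 1 instead.
The clause (cyan') is unit, so cyan = 0.
But (cyan) is also a unit clause — contradiction.
Both values of hail lead to a conflict.
So every satisfying assignment has south = True.

True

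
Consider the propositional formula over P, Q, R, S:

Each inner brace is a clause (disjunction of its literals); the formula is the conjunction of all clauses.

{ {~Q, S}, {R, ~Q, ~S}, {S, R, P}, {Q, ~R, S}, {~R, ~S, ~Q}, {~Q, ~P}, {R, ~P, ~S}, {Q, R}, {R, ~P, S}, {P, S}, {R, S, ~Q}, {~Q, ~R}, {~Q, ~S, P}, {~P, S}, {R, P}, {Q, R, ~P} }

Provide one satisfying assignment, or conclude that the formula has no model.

P ↦ 0; Q ↦ 0; R ↦ 1; S ↦ 1

Suppose Q = 0.
The clause (R) is unit, so R = 1.
The clause (S) is unit, so S = 1.
No clause remains; P is free.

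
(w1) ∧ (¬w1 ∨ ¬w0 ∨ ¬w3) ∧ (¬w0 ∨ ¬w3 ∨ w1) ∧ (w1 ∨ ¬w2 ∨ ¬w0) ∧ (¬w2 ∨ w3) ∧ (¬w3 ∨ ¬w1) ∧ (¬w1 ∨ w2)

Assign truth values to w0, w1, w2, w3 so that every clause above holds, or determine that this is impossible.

The clause (w1) is unit, so w1 = True.
The clause (¬w3) is unit, so w3 = False.
The clause (¬w2) is unit, so w2 = False.
That conflicts with the unit clause (w2).

UNSATISFIABLE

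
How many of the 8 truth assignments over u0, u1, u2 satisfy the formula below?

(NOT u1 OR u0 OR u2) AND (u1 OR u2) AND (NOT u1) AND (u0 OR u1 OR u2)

2

There are 2^3 = 8 truth assignments over (u0, u1, u2).
Check each against the 4 clauses (columns in the order u0, u1, u2):
  F F F  ✗ fails (u1 OR u2)
  F F T  ✓ satisfies all
  F T F  ✗ fails (NOT u1 OR u0 OR u2)
  F T T  ✗ fails (NOT u1)
  T F F  ✗ fails (u1 OR u2)
  T F T  ✓ satisfies all
  T T F  ✗ fails (NOT u1)
  T T T  ✗ fails (NOT u1)
2 of the 8 rows are models.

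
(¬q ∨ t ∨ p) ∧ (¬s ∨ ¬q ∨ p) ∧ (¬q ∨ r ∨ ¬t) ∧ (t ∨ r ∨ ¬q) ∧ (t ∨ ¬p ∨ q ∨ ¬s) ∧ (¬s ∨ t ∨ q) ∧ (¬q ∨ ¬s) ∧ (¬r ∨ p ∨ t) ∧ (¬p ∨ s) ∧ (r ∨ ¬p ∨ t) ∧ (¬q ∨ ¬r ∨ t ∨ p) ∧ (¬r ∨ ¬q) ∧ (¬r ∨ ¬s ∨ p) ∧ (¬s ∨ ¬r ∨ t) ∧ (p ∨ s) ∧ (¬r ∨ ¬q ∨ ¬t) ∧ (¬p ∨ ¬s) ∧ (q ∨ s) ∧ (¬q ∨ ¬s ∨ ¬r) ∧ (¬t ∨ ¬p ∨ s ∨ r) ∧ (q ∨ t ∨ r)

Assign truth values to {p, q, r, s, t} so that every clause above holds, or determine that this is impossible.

Branch on q: set q = False.
(s) alone gives s = True.
(t) alone gives t = True.
(¬p) alone gives p = False.
(¬r) alone gives r = False.
Every clause now holds.

p=False; q=False; r=False; s=True; t=True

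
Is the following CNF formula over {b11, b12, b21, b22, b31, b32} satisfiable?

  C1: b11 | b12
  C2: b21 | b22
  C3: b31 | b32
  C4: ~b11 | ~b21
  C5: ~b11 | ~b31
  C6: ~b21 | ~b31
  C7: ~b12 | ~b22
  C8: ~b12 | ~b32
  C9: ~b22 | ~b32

Branch on b11: set b11 = 1.
From the singleton clause (~b21), b21 = 0.
From the singleton clause (b22), b22 = 1.
From the singleton clause (~b31), b31 = 0.
From the singleton clause (b32), b32 = 1.
Now (~b32) is unsatisfied and unit — conflict.
So b11 must be the other value — set b11 = 0.
From the singleton clause (b12), b12 = 1.
From the singleton clause (~b22), b22 = 0.
From the singleton clause (b21), b21 = 1.
From the singleton clause (~b31), b31 = 0.
From the singleton clause (b32), b32 = 1.
Now (~b32) is unsatisfied and unit — conflict.
Neither b11 = 1 nor b11 = 0 works.
No assignment satisfies every clause.

No, unsatisfiable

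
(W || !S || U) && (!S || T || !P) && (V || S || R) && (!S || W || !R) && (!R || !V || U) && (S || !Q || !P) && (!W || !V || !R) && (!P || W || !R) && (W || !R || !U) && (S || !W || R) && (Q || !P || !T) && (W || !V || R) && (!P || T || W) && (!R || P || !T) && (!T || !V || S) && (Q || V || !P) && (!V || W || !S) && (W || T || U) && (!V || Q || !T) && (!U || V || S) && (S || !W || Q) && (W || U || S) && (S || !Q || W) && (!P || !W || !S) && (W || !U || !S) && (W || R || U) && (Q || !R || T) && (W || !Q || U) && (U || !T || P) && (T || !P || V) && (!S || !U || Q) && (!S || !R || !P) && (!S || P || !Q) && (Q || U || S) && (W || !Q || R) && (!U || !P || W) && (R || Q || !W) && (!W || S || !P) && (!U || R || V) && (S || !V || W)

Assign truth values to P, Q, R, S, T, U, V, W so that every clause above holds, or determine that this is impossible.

Branch on W: set W = true.
Branch on V: set V = false.
Branch on S: set S = false.
From the singleton clause (R), R = true.
From the singleton clause (!U), U = false.
From the singleton clause (Q), Q = true.
From the singleton clause (!P), P = false.
From the singleton clause (!T), T = false.
This assignment satisfies each clause.

P ↦ false; Q ↦ true; R ↦ true; S ↦ false; T ↦ false; U ↦ false; V ↦ false; W ↦ true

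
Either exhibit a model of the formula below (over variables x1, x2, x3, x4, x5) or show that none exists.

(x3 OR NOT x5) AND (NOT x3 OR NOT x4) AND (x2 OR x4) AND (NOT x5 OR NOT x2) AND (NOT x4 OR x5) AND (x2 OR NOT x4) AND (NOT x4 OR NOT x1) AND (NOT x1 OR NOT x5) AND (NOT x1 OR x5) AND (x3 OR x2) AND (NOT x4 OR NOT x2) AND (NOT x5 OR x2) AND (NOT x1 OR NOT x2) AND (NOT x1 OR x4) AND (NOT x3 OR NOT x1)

x1=false; x2=true; x3=true; x4=false; x5=false

Suppose x3 = true.
From the singleton clause (NOT x4), x4 = false.
From the singleton clause (x2), x2 = true.
From the singleton clause (NOT x5), x5 = false.
From the singleton clause (NOT x1), x1 = false.
All clauses are satisfied.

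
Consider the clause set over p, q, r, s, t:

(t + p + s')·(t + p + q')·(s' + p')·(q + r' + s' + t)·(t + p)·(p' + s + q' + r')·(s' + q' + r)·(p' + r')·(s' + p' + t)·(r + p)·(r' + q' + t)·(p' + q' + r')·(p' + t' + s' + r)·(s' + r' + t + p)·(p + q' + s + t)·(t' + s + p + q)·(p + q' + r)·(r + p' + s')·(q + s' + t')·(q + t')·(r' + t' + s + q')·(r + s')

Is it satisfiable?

Suppose s = 1.
Unit clause (p') forces p = 0.
Unit clause (t) forces t = 1.
Unit clause (r) forces r = 1.
Unit clause (q) forces q = 1.
Every clause now holds.
A satisfying assignment: p ↦ 0,  q ↦ 1,  r ↦ 1,  s ↦ 1,  t ↦ 1.

Yes, satisfiable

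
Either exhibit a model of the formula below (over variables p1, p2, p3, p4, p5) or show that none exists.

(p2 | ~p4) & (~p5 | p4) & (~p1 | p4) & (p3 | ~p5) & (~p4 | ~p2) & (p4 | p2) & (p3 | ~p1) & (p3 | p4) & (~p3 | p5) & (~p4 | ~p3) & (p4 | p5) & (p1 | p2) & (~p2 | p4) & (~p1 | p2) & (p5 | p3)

UNSATISFIABLE

Try p2 = 1.
(~p4) alone gives p4 = 0.
But (p4) is also a unit clause — contradiction.
Backtrack on p2: now try p2 = 0.
(~p4) alone gives p4 = 0.
But (p4) is also a unit clause — contradiction.
Neither p2 = 1 nor p2 = 0 works.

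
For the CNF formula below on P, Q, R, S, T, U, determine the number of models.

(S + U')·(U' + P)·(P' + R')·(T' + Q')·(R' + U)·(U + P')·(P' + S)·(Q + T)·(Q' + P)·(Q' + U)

4

There are 2^6 = 64 truth assignments over (P, Q, R, S, T, U).
Split on R. With R = 1, the clauses containing R are satisfied and R' drops from the rest; 0 of the 2^5 = 32 assignments to the other variables satisfy what remains.
With R = 0, by the same count on the reduced clause set, 4 assignments work.
(One model: P=F, Q=F, R=F, S=F, T=T, U=F.)
Total: 0 + 4 = 4.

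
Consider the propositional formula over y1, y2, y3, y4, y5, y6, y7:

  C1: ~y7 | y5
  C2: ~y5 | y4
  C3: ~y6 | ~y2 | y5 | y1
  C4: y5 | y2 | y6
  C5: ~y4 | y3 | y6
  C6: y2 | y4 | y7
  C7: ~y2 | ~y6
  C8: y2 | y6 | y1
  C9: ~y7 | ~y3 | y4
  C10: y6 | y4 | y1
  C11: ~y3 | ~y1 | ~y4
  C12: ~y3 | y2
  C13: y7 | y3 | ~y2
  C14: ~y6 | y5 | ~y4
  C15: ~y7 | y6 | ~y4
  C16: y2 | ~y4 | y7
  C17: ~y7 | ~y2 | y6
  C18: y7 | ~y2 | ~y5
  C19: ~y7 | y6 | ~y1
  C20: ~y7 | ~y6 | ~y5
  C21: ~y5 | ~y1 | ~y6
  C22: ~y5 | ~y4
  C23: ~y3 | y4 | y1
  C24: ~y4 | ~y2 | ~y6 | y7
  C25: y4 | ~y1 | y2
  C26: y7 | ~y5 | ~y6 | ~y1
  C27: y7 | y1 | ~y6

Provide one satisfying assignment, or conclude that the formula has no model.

y1 ↦ 1; y2 ↦ 1; y3 ↦ 1; y4 ↦ 0; y5 ↦ 0; y6 ↦ 0; y7 ↦ 0

Try y7 = 0.
Try y5 = 0.
Try y2 = 1.
From the singleton clause (~y6), y6 = 0.
From the singleton clause (y3), y3 = 1.
Try y4 = 0.
From the singleton clause (y1), y1 = 1.
Every clause now holds.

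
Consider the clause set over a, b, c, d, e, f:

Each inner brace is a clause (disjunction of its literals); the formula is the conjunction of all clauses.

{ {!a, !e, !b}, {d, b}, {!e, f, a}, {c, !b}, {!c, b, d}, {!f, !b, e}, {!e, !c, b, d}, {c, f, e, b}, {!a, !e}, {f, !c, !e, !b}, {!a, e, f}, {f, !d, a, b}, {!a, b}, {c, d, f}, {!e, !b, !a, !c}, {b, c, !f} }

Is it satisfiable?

Try d = false.
From the singleton clause (b), b = true.
From the singleton clause (c), c = true.
Try a = false.
Try e = false.
From the singleton clause (!f), f = false.
Every clause now holds.
A satisfying assignment: a: false; b: true; c: true; d: false; e: false; f: false.

Yes, satisfiable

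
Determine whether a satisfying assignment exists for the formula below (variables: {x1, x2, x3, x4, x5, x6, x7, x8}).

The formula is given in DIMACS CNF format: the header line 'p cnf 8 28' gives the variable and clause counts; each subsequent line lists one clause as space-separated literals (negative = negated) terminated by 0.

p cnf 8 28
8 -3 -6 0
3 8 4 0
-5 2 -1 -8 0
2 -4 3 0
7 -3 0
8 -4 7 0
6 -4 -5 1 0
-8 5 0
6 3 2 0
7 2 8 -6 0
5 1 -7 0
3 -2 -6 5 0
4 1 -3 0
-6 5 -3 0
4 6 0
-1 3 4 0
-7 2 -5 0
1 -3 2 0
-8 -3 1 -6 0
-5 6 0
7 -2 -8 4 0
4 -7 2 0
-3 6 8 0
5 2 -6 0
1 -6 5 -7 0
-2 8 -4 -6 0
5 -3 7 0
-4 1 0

Try x7 = True.
Try x8 = False.
Try x3 = False.
(x4) alone gives x4 = True.
(x2) alone gives x2 = True.
(¬x6) alone gives x6 = False.
(¬x5) alone gives x5 = False.
(x1) alone gives x1 = True.
This assignment satisfies each clause.
A satisfying assignment: x1=True,  x2=True,  x3=False,  x4=True,  x5=False,  x6=False,  x7=True,  x8=False.

Yes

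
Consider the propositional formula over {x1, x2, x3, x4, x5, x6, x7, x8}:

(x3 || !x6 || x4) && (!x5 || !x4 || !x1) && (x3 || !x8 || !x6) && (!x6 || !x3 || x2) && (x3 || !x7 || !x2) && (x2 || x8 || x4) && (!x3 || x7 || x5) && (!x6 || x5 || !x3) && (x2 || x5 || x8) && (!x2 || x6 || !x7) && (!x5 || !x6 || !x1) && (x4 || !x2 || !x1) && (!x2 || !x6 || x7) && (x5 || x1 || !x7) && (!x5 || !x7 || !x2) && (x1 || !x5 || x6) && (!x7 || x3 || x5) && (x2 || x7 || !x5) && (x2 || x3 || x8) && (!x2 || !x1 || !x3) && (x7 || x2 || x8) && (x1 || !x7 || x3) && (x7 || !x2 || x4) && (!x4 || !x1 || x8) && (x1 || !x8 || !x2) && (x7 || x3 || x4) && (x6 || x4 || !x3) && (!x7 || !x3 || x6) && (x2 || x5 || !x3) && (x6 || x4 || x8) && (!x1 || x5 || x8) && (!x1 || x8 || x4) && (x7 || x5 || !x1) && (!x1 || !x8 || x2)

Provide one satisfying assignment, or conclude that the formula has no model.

x1 ↦ false,  x2 ↦ false,  x3 ↦ false,  x4 ↦ true,  x5 ↦ false,  x6 ↦ false,  x7 ↦ false,  x8 ↦ true

Case x3 = false:
Case x6 = false:
Case x7 = false:
From the singleton clause (x4), x4 = true.
Case x5 = false:
From the singleton clause (!x1), x1 = false.
Case x2 = false:
From the singleton clause (x8), x8 = true.
Every clause now holds.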